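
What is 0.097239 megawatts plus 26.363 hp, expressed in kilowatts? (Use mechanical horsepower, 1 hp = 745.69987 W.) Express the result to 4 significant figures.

0.097239 MW = 97.2390 kW and 26.363 hp = 19.6589 kW.
97.2390 + 19.6589 ≈ 116.9 kW.

116.9 kilowatts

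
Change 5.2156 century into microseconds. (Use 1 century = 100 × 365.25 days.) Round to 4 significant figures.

1.646e+16 μs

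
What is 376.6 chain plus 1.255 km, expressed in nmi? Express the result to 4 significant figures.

376.6 chain = 4.09071 nmi and 1.255 km = 0.677646 nmi.
4.09071 + 0.677646 ≈ 4.768 nmi.

4.768 nmi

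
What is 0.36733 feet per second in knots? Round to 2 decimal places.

1 ft/s = 0.592484 kn.
0.36733 × 0.592484 ≈ 0.22 kn.

0.22 kn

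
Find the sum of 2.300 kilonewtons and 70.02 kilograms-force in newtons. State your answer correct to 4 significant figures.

2987 N

2.300 kN = 2300.00 N and 70.02 kgf = 686.662 N.
2300.00 + 686.662 ≈ 2987 N.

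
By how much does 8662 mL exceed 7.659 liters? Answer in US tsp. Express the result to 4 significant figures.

8662 mL = 1757.38 US tsp and 7.659 L = 1553.89 US tsp.
1757.38 − 1553.89 ≈ 203.5 US tsp.

203.5 US tsp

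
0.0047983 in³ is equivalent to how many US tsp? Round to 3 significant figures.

1 in³ = 3.32468 US tsp.
So 0.0047983 × 3.32468 ≈ 0.0160 US tsp.

0.0160 US tsp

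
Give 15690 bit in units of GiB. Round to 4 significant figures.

1 bit = 1.16415 × 10^-10 GiB.
15690 × 1.16415 × 10^-10 ≈ 1.827 × 10^-6 GiB.

1.827 × 10^-6 gibibytes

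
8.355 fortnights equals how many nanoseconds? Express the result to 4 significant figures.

1.011e+16 ns

1 fortnight = 1.20960e+15 ns.
8.355 × 1.20960e+15 ≈ 1.011e+16 ns.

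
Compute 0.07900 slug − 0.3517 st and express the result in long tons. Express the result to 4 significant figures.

0.07900 slug = 0.001134710 long ton and 0.3517 st = 0.002198125 long ton.
0.001134710 − 0.002198125 ≈ -0.001063 long ton.

-0.001063 long ton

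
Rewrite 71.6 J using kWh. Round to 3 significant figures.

1.99e-5 kilowatt-hours

1 joule = 2.77778e-7 kWh.
Then 71.6 × 2.77778e-7 ≈ 1.99e-5 kWh.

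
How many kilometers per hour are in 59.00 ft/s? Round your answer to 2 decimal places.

64.74 kilometers per hour

1 ft/s = 1.09728 kilometers per hour.
59.00 × 1.09728 ≈ 64.74 km/h.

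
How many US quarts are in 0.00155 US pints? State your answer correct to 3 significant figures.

1 US pt = 0.500000 US qt.
Then 0.00155 × 0.500000 ≈ 0.000775 US qt.

0.000775 US qt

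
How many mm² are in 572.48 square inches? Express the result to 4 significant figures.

1 square inch = 645.160 mm².
So 572.48 × 645.160 ≈ 369300 mm².

369300 mm²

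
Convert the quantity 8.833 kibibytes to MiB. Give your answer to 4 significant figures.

0.008626 mebibytes

1 kibibyte = 0.0009765625 mebibytes.
8.833 × 0.0009765625 ≈ 0.008626 MiB.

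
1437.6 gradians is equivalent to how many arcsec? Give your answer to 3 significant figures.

4.66 × 10^6 arcseconds

1 grad = 3240.00 arcsec.
1437.6 × 3240.00 ≈ 4.66 × 10^6 arcsec.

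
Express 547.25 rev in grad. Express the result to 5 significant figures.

218900 gradians

1 rev = 400.000 grad.
547.25 × 400.000 ≈ 218900 grad.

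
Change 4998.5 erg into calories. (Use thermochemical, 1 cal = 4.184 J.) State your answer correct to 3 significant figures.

0.000119 cal

1 erg = 2.39006e-8 cal.
Then 4998.5 × 2.39006e-8 ≈ 0.000119 cal.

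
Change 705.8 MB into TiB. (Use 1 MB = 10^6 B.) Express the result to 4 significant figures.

1 megabyte = 9.09495 × 10^-7 TiB.
705.8 × 9.09495 × 10^-7 ≈ 0.0006419 TiB.

0.0006419 TiB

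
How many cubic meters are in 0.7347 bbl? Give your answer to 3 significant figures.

0.117 cubic meters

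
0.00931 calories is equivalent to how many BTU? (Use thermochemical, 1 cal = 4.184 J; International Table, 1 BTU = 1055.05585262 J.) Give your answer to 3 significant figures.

3.69 × 10^-5 BTU

1 calorie = 0.00396567 British thermal units.
Thus 0.00931 × 0.00396567 ≈ 3.69 × 10^-5 BTU.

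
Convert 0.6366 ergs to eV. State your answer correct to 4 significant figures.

3.973e+11 eV

1 erg = 6.24151e+11 electronvolts.
So 0.6366 × 6.24151e+11 ≈ 3.973e+11 eV.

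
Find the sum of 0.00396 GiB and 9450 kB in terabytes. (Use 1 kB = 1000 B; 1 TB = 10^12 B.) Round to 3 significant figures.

1.37 × 10^-5 TB

0.00396 GiB = 4.25202 × 10^-6 TB and 9450 kB = 9.45000 × 10^-6 TB.
4.25202 × 10^-6 + 9.45000 × 10^-6 ≈ 1.37 × 10^-5 TB.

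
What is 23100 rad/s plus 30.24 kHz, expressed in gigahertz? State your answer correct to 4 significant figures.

3.392 × 10^-5 gigahertz

23100 rad/s = 3.67648 × 10^-6 GHz and 30.24 kHz = 3.02400 × 10^-5 GHz.
3.67648 × 10^-6 + 3.02400 × 10^-5 ≈ 3.392 × 10^-5 GHz.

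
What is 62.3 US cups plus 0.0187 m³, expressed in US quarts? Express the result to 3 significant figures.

35.3 US quarts

62.3 US cup = 15.5750 US qt and 0.0187 m³ = 19.7601 US qt.
15.5750 + 19.7601 ≈ 35.3 US qt.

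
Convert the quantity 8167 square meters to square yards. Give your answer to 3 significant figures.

9770 yd²

1 square meter = 1.19599 yd².
So 8167 × 1.19599 ≈ 9770 yd².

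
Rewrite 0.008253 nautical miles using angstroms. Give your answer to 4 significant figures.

1.528 × 10^11 Å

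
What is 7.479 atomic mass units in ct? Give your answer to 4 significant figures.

6.210e-23 ct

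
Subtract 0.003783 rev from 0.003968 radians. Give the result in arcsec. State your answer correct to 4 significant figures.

0.003968 rad = 818.459 arcsec and 0.003783 rev = 4902.77 arcsec.
818.459 − 4902.77 ≈ -4084 arcsec.

-4084 arcseconds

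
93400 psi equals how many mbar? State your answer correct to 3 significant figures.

6.44 × 10^6 mbar

1 pound per square inch = 68.9476 mbar.
93400 × 68.9476 ≈ 6.44 × 10^6 mbar.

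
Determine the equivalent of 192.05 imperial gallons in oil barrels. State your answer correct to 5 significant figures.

5.4915 bbl

1 imperial gallon = 0.0285940 oil barrels.
Thus 192.05 × 0.0285940 ≈ 5.4915 bbl.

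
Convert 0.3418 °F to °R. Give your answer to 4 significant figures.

460.0 °R

°R = °F + 459.67.
Applying the formula gives 460.0 °R.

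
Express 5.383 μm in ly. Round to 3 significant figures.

1 micrometer = 1.05700 × 10^-22 light-years.
So 5.383 × 1.05700 × 10^-22 ≈ 5.69 × 10^-22 ly.

5.69 × 10^-22 ly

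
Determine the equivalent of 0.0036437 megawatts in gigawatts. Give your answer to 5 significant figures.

3.6437 × 10^-6 GW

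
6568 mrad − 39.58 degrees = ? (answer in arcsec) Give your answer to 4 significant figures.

1.212 × 10^6 arcsec

6568 mrad = 1.35475 × 10^6 arcsec and 39.58 ° = 142488 arcsec.
1.35475 × 10^6 − 142488 ≈ 1.212 × 10^6 arcsec.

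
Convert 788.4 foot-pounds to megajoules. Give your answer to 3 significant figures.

1 foot-pound = 1.35582 × 10^-6 megajoules.
788.4 × 1.35582 × 10^-6 ≈ 0.00107 MJ.

0.00107 megajoules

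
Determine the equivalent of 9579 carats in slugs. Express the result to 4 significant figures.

0.1313 slug

1 carat = 1.37044e-5 slug.
So 9579 × 1.37044e-5 ≈ 0.1313 slug.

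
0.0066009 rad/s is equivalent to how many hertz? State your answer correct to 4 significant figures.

0.001051 hertz

1 radian per second = 0.159155 hertz.
Thus 0.0066009 × 0.159155 ≈ 0.001051 Hz.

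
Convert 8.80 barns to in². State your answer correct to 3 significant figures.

1 barn = 1.55000 × 10^-25 square inches.
Then 8.80 × 1.55000 × 10^-25 ≈ 1.36 × 10^-24 in².

1.36 × 10^-24 square inches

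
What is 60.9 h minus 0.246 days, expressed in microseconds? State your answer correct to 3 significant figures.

1.98 × 10^11 μs

60.9 h = 2.19240 × 10^11 μs and 0.246 d = 2.12544 × 10^10 μs.
2.19240 × 10^11 − 2.12544 × 10^10 ≈ 1.98 × 10^11 μs.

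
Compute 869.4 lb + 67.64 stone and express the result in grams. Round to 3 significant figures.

869.4 lb = 394353 g and 67.64 st = 429534 g.
394353 + 429534 ≈ 824000 g.

824000 g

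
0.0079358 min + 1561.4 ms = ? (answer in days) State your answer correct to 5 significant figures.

0.0079358 min = 5.51097e-6 d and 1561.4 ms = 1.80718e-5 d.
5.51097e-6 + 1.80718e-5 ≈ 2.3583e-5 d.

2.3583e-5 d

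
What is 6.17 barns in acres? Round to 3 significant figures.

1.52e-31 acres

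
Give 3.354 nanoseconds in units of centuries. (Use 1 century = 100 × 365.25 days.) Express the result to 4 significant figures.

1.063 × 10^-18 century

1 nanosecond = 3.16881 × 10^-19 century.
So 3.354 × 3.16881 × 10^-19 ≈ 1.063 × 10^-18 century.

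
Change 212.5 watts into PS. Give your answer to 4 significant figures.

0.2889 PS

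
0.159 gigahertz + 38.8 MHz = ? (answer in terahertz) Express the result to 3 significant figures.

0.159 GHz = 0.000159000 THz and 38.8 MHz = 3.88000 × 10^-5 THz.
0.000159000 + 3.88000 × 10^-5 ≈ 0.000198 THz.

0.000198 THz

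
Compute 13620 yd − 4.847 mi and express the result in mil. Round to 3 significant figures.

13620 yd = 4.90320 × 10^8 mil and 4.847 mi = 3.07106 × 10^8 mil.
4.90320 × 10^8 − 3.07106 × 10^8 ≈ 1.83 × 10^8 mil.

1.83 × 10^8 mil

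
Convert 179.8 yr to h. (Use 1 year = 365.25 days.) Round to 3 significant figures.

1.58 × 10^6 h

1 yr = 8766.00 hours.
Thus 179.8 × 8766.00 ≈ 1.58 × 10^6 h.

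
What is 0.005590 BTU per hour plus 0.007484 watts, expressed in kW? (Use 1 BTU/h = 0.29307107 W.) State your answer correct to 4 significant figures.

9.122 × 10^-6 kilowatts

0.005590 BTU/h = 1.63827 × 10^-6 kW and 0.007484 W = 7.48400 × 10^-6 kW.
1.63827 × 10^-6 + 7.48400 × 10^-6 ≈ 9.122 × 10^-6 kW.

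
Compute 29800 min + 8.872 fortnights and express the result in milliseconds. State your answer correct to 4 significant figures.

29800 min = 1.78800 × 10^9 ms and 8.872 fortnight = 1.07316 × 10^10 ms.
1.78800 × 10^9 + 1.07316 × 10^10 ≈ 1.252 × 10^10 ms.

1.252 × 10^10 milliseconds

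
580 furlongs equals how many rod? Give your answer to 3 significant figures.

23200 rod

1 furlong = 40.0000 rod.
Thus 580 × 40.0000 ≈ 23200 rod.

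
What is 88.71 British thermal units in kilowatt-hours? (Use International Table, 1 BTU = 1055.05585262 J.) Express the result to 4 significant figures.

1 BTU = 0.000293071 kWh.
Then 88.71 × 0.000293071 ≈ 0.02600 kWh.

0.02600 kilowatt-hours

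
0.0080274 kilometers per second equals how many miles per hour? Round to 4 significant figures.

17.96 mph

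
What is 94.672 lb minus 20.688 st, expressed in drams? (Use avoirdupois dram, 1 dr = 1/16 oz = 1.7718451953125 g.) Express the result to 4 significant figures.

-49910 drams

94.672 lb = 24236.0 dr and 20.688 st = 74145.8 dr.
24236.0 − 74145.8 ≈ -49910 dr.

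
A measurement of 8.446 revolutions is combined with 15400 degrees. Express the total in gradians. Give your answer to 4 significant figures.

20490 grad

8.446 rev = 3378.40 grad and 15400 ° = 17111.1 grad.
3378.40 + 17111.1 ≈ 20490 grad.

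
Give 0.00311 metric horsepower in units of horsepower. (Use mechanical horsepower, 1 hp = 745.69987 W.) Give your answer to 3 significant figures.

1 PS = 0.986320 hp.
Thus 0.00311 × 0.986320 ≈ 0.00307 hp.

0.00307 hp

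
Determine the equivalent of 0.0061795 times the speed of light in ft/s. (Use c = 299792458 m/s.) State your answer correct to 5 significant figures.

6.0780e+6 ft/s

1 c = 9.83571e+8 ft/s.
So 0.0061795 × 9.83571e+8 ≈ 6.0780e+6 ft/s.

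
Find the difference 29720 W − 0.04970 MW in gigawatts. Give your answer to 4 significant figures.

29720 W = 2.97200e-5 GW and 0.04970 MW = 4.97000e-5 GW.
2.97200e-5 − 4.97000e-5 ≈ -1.998e-5 GW.

-1.998e-5 GW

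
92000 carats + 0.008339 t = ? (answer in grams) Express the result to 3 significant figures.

26700 g

92000 ct = 18400.0 g and 0.008339 t = 8339.00 g.
18400.0 + 8339.00 ≈ 26700 g.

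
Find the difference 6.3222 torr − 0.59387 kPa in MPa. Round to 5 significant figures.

0.00024902 megapascals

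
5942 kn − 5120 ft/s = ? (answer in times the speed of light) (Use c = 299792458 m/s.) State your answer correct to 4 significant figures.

5942 kn = 1.01965 × 10^-5 c and 5120 ft/s = 5.20552 × 10^-6 c.
1.01965 × 10^-5 − 5.20552 × 10^-6 ≈ 4.991 × 10^-6 c.

4.991 × 10^-6 c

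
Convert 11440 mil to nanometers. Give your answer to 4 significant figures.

1 mil = 25400.0 nm.
Then 11440 × 25400.0 ≈ 2.906 × 10^8 nm.

2.906 × 10^8 nm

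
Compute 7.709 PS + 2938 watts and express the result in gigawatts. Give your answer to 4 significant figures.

7.709 PS = 5.66996e-6 GW and 2938 W = 2.93800e-6 GW.
5.66996e-6 + 2.93800e-6 ≈ 8.608e-6 GW.

8.608e-6 GW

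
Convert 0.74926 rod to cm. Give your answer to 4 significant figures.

1 rod = 502.920 cm.
0.74926 × 502.920 ≈ 376.8 cm.

376.8 centimeters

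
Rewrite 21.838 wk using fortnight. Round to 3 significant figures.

10.9 fortnights

1 week = 0.500000 fortnight.
So 21.838 × 0.500000 ≈ 10.9 fortnight.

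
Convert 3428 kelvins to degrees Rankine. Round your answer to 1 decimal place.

°R = K × 9/5.
Applying the formula gives 6170.4 °R.

6170.4 degrees Rankine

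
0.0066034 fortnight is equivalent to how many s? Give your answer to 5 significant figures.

7987.5 s

1 fortnight = 1.20960e+6 s.
Then 0.0066034 × 1.20960e+6 ≈ 7987.5 s.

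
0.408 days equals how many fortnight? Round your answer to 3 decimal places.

0.029 fortnights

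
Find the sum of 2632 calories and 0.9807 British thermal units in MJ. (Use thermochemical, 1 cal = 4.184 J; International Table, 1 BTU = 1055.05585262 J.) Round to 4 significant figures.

2632 cal = 0.0110123 MJ and 0.9807 BTU = 0.00103469 MJ.
0.0110123 + 0.00103469 ≈ 0.01205 MJ.

0.01205 MJ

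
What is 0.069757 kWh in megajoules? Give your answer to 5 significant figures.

0.25113 MJ

1 kilowatt-hour = 3.60000 MJ.
So 0.069757 × 3.60000 ≈ 0.25113 MJ.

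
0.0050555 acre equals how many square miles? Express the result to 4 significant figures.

7.899 × 10^-6 square miles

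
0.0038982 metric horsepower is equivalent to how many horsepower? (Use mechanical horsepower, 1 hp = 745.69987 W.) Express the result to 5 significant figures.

0.0038449 horsepower

1 PS = 0.986320 hp.
0.0038982 × 0.986320 ≈ 0.0038449 hp.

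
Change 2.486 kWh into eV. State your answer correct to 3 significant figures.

1 kilowatt-hour = 2.24694e+25 eV.
So 2.486 × 2.24694e+25 ≈ 5.59e+25 eV.

5.59e+25 eV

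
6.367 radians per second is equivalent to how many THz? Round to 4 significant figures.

1 radian per second = 1.59155e-13 THz.
Thus 6.367 × 1.59155e-13 ≈ 1.013e-12 THz.

1.013e-12 THz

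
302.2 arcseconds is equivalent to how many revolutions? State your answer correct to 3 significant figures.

0.000233 revolutions

1 arcsecond = 7.71605e-7 revolutions.
Thus 302.2 × 7.71605e-7 ≈ 0.000233 rev.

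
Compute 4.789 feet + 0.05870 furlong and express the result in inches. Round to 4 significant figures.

522.4 in

4.789 ft = 57.4680 in and 0.05870 furlong = 464.904 in.
57.4680 + 464.904 ≈ 522.4 in.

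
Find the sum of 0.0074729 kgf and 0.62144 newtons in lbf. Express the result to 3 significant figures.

0.0074729 kgf = 0.0164749 lbf and 0.62144 N = 0.139705 lbf.
0.0164749 + 0.139705 ≈ 0.156 lbf.

0.156 lbf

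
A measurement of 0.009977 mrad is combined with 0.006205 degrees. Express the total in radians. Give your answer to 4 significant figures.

0.0001183 rad

0.009977 mrad = 9.97700e-6 rad and 0.006205 ° = 0.000108298 rad.
9.97700e-6 + 0.000108298 ≈ 0.0001183 rad.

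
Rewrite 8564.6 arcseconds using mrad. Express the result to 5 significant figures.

41.522 mrad

1 arcsecond = 0.00484814 mrad.
Then 8564.6 × 0.00484814 ≈ 41.522 mrad.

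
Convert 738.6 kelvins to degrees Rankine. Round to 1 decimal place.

1329.5 degrees Rankine

°R = K × 9/5.
Applying the formula gives 1329.5 °R.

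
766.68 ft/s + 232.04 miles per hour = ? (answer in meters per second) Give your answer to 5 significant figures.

766.68 ft/s = 233.6841 m/s and 232.04 mph = 103.7312 m/s.
233.6841 + 103.7312 ≈ 337.42 m/s.

337.42 meters per second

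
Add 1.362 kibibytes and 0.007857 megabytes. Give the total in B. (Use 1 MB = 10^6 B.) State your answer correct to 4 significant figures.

9252 B

1.362 KiB = 1394.69 B and 0.007857 MB = 7857.00 B.
1394.69 + 7857.00 ≈ 9252 B.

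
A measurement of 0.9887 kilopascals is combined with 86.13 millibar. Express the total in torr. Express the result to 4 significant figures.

72.02 torr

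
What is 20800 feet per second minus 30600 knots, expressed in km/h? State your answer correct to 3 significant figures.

-33800 kilometers per hour

20800 ft/s = 22823.4 km/h and 30600 kn = 56671.2 km/h.
22823.4 − 56671.2 ≈ -33800 km/h.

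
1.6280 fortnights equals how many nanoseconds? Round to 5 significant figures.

1.9692 × 10^15 ns

1 fortnight = 1.20960 × 10^15 ns.
So 1.6280 × 1.20960 × 10^15 ≈ 1.9692 × 10^15 ns.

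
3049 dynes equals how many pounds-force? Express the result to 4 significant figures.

1 dyne = 2.24809e-6 lbf.
3049 × 2.24809e-6 ≈ 0.006854 lbf.

0.006854 pounds-force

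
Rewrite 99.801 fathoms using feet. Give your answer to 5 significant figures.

598.81 ft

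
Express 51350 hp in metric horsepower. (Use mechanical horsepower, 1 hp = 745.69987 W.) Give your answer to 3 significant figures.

52100 metric horsepower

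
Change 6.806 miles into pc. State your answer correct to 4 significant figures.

3.550 × 10^-13 pc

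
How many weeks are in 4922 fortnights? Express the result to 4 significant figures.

9844 weeks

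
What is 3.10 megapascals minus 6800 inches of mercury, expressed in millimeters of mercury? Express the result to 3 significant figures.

3.10 MPa = 23251.9 mmHg and 6800 inHg = 172720 mmHg.
23251.9 − 172720 ≈ -149000 mmHg.

-149000 mmHg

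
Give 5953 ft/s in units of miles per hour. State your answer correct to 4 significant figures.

1 ft/s = 0.681818 miles per hour.
5953 × 0.681818 ≈ 4059 mph.

4059 mph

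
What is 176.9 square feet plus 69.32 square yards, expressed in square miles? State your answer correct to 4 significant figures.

176.9 ft² = 6.34541e-6 mi² and 69.32 yd² = 2.23786e-5 mi².
6.34541e-6 + 2.23786e-5 ≈ 2.872e-5 mi².

2.872e-5 square miles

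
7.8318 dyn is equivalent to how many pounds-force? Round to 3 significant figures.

1.76 × 10^-5 pounds-force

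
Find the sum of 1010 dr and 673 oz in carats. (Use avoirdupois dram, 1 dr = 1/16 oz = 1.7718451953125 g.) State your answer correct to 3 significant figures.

104000 ct

1010 dr = 8947.82 ct and 673 oz = 95396.1 ct.
8947.82 + 95396.1 ≈ 104000 ct.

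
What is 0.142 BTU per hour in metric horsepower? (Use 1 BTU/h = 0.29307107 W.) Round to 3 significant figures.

1 BTU/h = 0.000398466 metric horsepower.
So 0.142 × 0.000398466 ≈ 5.66 × 10^-5 PS.

5.66 × 10^-5 metric horsepower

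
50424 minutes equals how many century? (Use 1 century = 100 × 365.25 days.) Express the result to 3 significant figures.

0.000959 century

1 min = 1.90129e-8 centuries.
Then 50424 × 1.90129e-8 ≈ 0.000959 century.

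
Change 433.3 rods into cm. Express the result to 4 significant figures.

1 rod = 502.920 cm.
Then 433.3 × 502.920 ≈ 217900 cm.

217900 cm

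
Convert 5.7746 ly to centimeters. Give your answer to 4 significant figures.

5.463 × 10^18 centimeters

1 ly = 9.46073 × 10^17 cm.
Thus 5.7746 × 9.46073 × 10^17 ≈ 5.463 × 10^18 cm.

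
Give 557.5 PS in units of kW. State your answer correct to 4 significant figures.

1 metric horsepower = 0.735499 kW.
So 557.5 × 0.735499 ≈ 410.0 kW.

410.0 kW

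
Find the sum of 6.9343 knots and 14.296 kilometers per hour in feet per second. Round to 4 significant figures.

24.73 ft/s

6.9343 kn = 11.7038 ft/s and 14.296 km/h = 13.0286 ft/s.
11.7038 + 13.0286 ≈ 24.73 ft/s.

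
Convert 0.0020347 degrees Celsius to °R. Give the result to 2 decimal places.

°R = (°C + 273.15) × 9/5.
Applying the formula gives 491.67 °R.

491.67 °R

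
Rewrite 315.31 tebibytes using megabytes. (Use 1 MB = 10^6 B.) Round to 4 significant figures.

3.467 × 10^8 MB

1 TiB = 1.09951 × 10^6 MB.
Thus 315.31 × 1.09951 × 10^6 ≈ 3.467 × 10^8 MB.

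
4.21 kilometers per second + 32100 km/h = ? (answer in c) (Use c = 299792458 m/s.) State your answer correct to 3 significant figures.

4.38 × 10^-5 c

4.21 km/s = 1.40430 × 10^-5 c and 32100 km/h = 2.97428 × 10^-5 c.
1.40430 × 10^-5 + 2.97428 × 10^-5 ≈ 4.38 × 10^-5 c.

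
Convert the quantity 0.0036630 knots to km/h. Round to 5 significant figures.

0.0067839 kilometers per hour

1 kn = 1.85200 kilometers per hour.
So 0.0036630 × 1.85200 ≈ 0.0067839 km/h.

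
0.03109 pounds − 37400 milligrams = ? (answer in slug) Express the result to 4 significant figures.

0.03109 lb = 0.000966307 slug and 37400 mg = 0.00256271 slug.
0.000966307 − 0.00256271 ≈ -0.001596 slug.

-0.001596 slug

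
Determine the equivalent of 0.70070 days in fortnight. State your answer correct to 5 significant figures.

1 d = 0.0714286 fortnight.
Then 0.70070 × 0.0714286 ≈ 0.050050 fortnight.

0.050050 fortnight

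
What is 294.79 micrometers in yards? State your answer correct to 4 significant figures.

0.0003224 yd

1 μm = 1.09361 × 10^-6 yd.
So 294.79 × 1.09361 × 10^-6 ≈ 0.0003224 yd.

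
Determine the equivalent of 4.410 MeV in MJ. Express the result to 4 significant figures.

7.066 × 10^-19 megajoules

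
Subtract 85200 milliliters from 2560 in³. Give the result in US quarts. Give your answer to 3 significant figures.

-45.7 US qt

2560 in³ = 44.3290 US qt and 85200 mL = 90.0298 US qt.
44.3290 − 90.0298 ≈ -45.7 US qt.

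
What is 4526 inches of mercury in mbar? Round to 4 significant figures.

1 inch of mercury = 33.8639 mbar.
4526 × 33.8639 ≈ 153300 mbar.

153300 millibar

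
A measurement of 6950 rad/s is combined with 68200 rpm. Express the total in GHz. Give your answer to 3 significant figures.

2.24 × 10^-6 GHz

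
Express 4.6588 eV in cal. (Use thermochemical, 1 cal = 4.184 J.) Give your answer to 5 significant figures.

1 eV = 3.82929 × 10^-20 cal.
Thus 4.6588 × 3.82929 × 10^-20 ≈ 1.7840 × 10^-19 cal.

1.7840 × 10^-19 cal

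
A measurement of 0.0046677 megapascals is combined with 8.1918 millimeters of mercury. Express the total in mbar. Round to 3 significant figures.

57.6 mbar

0.0046677 MPa = 46.6770 mbar and 8.1918 mmHg = 10.9215 mbar.
46.6770 + 10.9215 ≈ 57.6 mbar.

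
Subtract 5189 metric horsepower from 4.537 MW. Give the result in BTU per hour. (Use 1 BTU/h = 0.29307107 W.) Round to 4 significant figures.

2.458 × 10^6 BTU/h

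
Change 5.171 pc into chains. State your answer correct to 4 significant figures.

7.932 × 10^15 chain

1 parsec = 1.53388 × 10^15 chains.
So 5.171 × 1.53388 × 10^15 ≈ 7.932 × 10^15 chain.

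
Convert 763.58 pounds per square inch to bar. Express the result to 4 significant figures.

1 pound per square inch = 0.0689476 bar.
Then 763.58 × 0.0689476 ≈ 52.65 bar.

52.65 bar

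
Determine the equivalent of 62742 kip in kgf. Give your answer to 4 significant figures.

1 kip = 453.592 kilograms-force.
Thus 62742 × 453.592 ≈ 2.846 × 10^7 kgf.

2.846 × 10^7 kilograms-force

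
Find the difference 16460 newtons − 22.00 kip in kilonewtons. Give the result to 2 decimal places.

16460 N = 16.4600 kN and 22.00 kip = 97.8609 kN.
16.4600 − 97.8609 ≈ -81.40 kN.

-81.40 kilonewtons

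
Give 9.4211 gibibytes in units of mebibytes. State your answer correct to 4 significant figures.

1 gibibyte = 1024.00 MiB.
9.4211 × 1024.00 ≈ 9647 MiB.

9647 MiB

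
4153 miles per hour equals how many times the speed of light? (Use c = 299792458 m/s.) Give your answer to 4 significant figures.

1 mph = 1.49116e-9 times the speed of light.
Then 4153 × 1.49116e-9 ≈ 6.193e-6 c.

6.193e-6 c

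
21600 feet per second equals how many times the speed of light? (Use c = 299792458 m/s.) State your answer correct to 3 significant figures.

1 ft/s = 1.01670e-9 times the speed of light.
Then 21600 × 1.01670e-9 ≈ 2.20e-5 c.

2.20e-5 c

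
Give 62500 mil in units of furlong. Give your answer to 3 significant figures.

0.00789 furlong

1 mil = 1.26263e-7 furlong.
Thus 62500 × 1.26263e-7 ≈ 0.00789 furlong.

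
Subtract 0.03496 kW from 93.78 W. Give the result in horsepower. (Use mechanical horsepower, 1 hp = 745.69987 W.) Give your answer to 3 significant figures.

0.0789 horsepower

93.78 W = 0.125761 hp and 0.03496 kW = 0.0468821 hp.
0.125761 − 0.0468821 ≈ 0.0789 hp.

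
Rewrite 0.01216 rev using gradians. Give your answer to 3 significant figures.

4.86 grad

1 revolution = 400.000 gradians.
Thus 0.01216 × 400.000 ≈ 4.86 grad.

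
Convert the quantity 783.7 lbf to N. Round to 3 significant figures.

3490 N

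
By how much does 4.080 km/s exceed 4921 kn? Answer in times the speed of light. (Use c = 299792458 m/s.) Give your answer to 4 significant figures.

5.165 × 10^-6 c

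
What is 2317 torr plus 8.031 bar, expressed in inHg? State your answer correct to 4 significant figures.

328.4 inHg

2317 torr = 91.2205 inHg and 8.031 bar = 237.155 inHg.
91.2205 + 237.155 ≈ 328.4 inHg.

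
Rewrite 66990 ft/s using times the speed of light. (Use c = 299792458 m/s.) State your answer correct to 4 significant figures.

1 ft/s = 1.01670 × 10^-9 times the speed of light.
Then 66990 × 1.01670 × 10^-9 ≈ 6.811 × 10^-5 c.

6.811 × 10^-5 times the speed of light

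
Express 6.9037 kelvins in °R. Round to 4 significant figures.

12.43 °R

°R = K × 9/5.
Applying the formula gives 12.43 °R.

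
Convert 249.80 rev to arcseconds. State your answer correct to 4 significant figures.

3.237 × 10^8 arcseconds

1 revolution = 1.29600 × 10^6 arcsec.
249.80 × 1.29600 × 10^6 ≈ 3.237 × 10^8 arcsec.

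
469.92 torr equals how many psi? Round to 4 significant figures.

1 torr = 0.0193368 psi.
So 469.92 × 0.0193368 ≈ 9.087 psi.

9.087 psi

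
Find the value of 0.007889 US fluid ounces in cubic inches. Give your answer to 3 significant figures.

1 US fluid ounce = 1.80469 cubic inches.
Thus 0.007889 × 1.80469 ≈ 0.0142 in³.

0.0142 in³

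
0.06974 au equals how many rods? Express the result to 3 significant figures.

2.07e+9 rods

1 astronomical unit = 2.97459e+10 rods.
So 0.06974 × 2.97459e+10 ≈ 2.07e+9 rod.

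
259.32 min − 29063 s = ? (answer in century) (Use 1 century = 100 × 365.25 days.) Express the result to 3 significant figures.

-4.28 × 10^-6 century

259.32 min = 4.93041 × 10^-6 century and 29063 s = 9.20951 × 10^-6 century.
4.93041 × 10^-6 − 9.20951 × 10^-6 ≈ -4.28 × 10^-6 century.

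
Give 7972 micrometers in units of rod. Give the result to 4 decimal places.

0.0016 rod

1 micrometer = 1.98839 × 10^-7 rod.
7972 × 1.98839 × 10^-7 ≈ 0.0016 rod.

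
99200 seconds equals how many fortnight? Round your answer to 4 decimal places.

0.0820 fortnights

1 second = 8.26720e-7 fortnight.
Then 99200 × 8.26720e-7 ≈ 0.0820 fortnight.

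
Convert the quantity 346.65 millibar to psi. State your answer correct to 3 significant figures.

1 mbar = 0.0145038 psi.
346.65 × 0.0145038 ≈ 5.03 psi.

5.03 psi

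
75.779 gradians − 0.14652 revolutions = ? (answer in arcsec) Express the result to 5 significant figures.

75.779 grad = 245524 arcsec and 0.14652 rev = 189890 arcsec.
245524 − 189890 ≈ 55634 arcsec.

55634 arcsec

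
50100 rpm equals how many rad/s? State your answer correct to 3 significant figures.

5250 rad/s

1 rpm = 0.104720 radians per second.
50100 × 0.104720 ≈ 5250 rad/s.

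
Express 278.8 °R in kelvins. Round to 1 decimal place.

154.9 K

°R = K × 9/5.
Applying the formula gives 154.9 K.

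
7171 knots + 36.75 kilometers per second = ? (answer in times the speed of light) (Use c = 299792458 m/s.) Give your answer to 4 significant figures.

0.0001349 c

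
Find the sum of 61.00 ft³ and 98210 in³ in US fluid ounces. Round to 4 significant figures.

61.00 ft³ = 58407.9 US fl oz and 98210 in³ = 54419.4 US fl oz.
58407.9 + 54419.4 ≈ 112800 US fl oz.

112800 US fluid ounces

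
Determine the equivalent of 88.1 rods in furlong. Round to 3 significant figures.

2.20 furlong

1 rod = 0.0250000 furlongs.
88.1 × 0.0250000 ≈ 2.20 furlong.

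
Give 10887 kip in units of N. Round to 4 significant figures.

4.843 × 10^7 N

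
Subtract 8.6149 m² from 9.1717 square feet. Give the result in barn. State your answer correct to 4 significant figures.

-7.763e+28 barns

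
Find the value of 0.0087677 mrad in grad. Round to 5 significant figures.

0.00055817 grad

1 milliradian = 0.0636620 gradians.
Thus 0.0087677 × 0.0636620 ≈ 0.00055817 grad.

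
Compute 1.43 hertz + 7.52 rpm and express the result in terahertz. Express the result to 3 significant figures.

1.43 Hz = 1.43000 × 10^-12 THz and 7.52 rpm = 1.25333 × 10^-13 THz.
1.43000 × 10^-12 + 1.25333 × 10^-13 ≈ 1.56 × 10^-12 THz.

1.56 × 10^-12 terahertz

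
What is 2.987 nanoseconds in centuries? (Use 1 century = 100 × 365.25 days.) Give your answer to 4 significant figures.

9.465e-19 century

1 ns = 3.16881e-19 century.
So 2.987 × 3.16881e-19 ≈ 9.465e-19 century.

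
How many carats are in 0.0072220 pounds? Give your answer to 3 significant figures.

16.4 ct

1 pound = 2267.96 carats.
0.0072220 × 2267.96 ≈ 16.4 ct.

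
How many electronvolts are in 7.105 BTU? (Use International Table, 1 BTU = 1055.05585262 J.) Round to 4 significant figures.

4.679e+22 eV

1 BTU = 6.58514e+21 electronvolts.
Then 7.105 × 6.58514e+21 ≈ 4.679e+22 eV.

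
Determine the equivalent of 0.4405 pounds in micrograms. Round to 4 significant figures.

1 lb = 4.53592 × 10^8 μg.
So 0.4405 × 4.53592 × 10^8 ≈ 1.998 × 10^8 μg.

1.998 × 10^8 micrograms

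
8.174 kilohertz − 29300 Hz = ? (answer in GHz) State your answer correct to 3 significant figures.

-2.11 × 10^-5 GHz

8.174 kHz = 8.17400 × 10^-6 GHz and 29300 Hz = 2.93000 × 10^-5 GHz.
8.17400 × 10^-6 − 2.93000 × 10^-5 ≈ -2.11 × 10^-5 GHz.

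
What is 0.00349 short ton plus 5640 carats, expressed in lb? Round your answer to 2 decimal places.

9.47 lb

0.00349 short ton = 6.98000 lb and 5640 ct = 2.48681 lb.
6.98000 + 2.48681 ≈ 9.47 lb.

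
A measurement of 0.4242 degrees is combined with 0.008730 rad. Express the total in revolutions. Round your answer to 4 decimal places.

0.0026 rev

0.4242 ° = 0.00117833 rev and 0.008730 rad = 0.00138942 rev.
0.00117833 + 0.00138942 ≈ 0.0026 rev.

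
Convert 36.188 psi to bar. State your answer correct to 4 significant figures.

2.495 bar

1 pound per square inch = 0.0689476 bar.
36.188 × 0.0689476 ≈ 2.495 bar.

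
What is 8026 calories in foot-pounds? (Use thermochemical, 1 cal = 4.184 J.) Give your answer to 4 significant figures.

24770 ft·lbf

1 calorie = 3.08596 ft·lbf.
So 8026 × 3.08596 ≈ 24770 ft·lbf.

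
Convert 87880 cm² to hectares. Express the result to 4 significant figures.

0.0008788 hectares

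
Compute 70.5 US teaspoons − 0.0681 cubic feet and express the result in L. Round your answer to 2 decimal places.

-1.58 liters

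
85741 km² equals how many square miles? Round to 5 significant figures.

1 square kilometer = 0.386102 mi².
Thus 85741 × 0.386102 ≈ 33105 mi².

33105 square miles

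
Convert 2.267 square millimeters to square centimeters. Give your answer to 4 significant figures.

0.02267 cm²

1 square millimeter = 0.0100000 square centimeters.
So 2.267 × 0.0100000 ≈ 0.02267 cm².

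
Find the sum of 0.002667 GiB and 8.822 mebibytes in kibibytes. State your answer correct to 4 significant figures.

0.002667 GiB = 2796.55 KiB and 8.822 MiB = 9033.73 KiB.
2796.55 + 9033.73 ≈ 11830 KiB.

11830 KiB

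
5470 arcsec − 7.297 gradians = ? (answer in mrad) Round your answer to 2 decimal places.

-88.10 milliradians

5470 arcsec = 26.5193 mrad and 7.297 grad = 114.621 mrad.
26.5193 − 114.621 ≈ -88.10 mrad.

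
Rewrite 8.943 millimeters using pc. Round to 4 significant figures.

1 mm = 3.24078 × 10^-20 pc.
Then 8.943 × 3.24078 × 10^-20 ≈ 2.898 × 10^-19 pc.

2.898 × 10^-19 pc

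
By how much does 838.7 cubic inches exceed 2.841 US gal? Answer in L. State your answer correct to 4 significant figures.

2.989 liters

838.7 in³ = 13.7438 L and 2.841 US gal = 10.7544 L.
13.7438 − 10.7544 ≈ 2.989 L.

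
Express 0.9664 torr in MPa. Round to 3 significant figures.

1 torr = 0.000133322 MPa.
0.9664 × 0.000133322 ≈ 0.000129 MPa.

0.000129 MPa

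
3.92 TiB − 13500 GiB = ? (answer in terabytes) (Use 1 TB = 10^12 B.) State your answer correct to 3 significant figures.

3.92 TiB = 4.31009 TB and 13500 GiB = 14.4955 TB.
4.31009 − 14.4955 ≈ -10.2 TB.

-10.2 terabytes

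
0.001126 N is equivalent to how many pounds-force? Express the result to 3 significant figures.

0.000253 pounds-force

1 N = 0.224809 lbf.
0.001126 × 0.224809 ≈ 0.000253 lbf.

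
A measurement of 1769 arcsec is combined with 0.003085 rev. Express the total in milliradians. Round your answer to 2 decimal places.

1769 arcsec = 8.57635 mrad and 0.003085 rev = 19.3836 mrad.
8.57635 + 19.3836 ≈ 27.96 mrad.

27.96 milliradians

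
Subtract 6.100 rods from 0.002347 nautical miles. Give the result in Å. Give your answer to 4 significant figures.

-2.633 × 10^11 Å

0.002347 nmi = 4.34664 × 10^10 Å and 6.100 rod = 3.06781 × 10^11 Å.
4.34664 × 10^10 − 3.06781 × 10^11 ≈ -2.633 × 10^11 Å.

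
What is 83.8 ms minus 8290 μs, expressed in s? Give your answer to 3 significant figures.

0.0755 seconds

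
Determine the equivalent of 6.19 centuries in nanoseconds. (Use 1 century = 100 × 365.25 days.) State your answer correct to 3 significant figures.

1.95 × 10^19 ns

1 century = 3.15576 × 10^18 ns.
Thus 6.19 × 3.15576 × 10^18 ≈ 1.95 × 10^19 ns.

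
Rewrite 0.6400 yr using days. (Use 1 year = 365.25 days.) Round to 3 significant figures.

1 yr = 365.250 days.
0.6400 × 365.250 ≈ 234 d.

234 d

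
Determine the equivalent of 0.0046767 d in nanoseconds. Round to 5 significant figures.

1 d = 8.64000e+13 ns.
0.0046767 × 8.64000e+13 ≈ 4.0407e+11 ns.

4.0407e+11 ns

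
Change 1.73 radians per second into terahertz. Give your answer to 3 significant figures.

2.75e-13 THz

1 radian per second = 1.59155e-13 terahertz.
1.73 × 1.59155e-13 ≈ 2.75e-13 THz.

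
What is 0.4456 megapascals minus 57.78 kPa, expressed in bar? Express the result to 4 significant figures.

0.4456 MPa = 4.45600 bar and 57.78 kPa = 0.577800 bar.
4.45600 − 0.577800 ≈ 3.878 bar.

3.878 bar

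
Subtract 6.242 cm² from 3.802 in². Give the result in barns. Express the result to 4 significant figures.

1.829e+25 barns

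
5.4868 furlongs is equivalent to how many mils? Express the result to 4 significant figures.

4.346e+7 mil

1 furlong = 7.92000e+6 mil.
So 5.4868 × 7.92000e+6 ≈ 4.346e+7 mil.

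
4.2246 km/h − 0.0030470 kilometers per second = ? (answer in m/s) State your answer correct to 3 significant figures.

-1.87 m/s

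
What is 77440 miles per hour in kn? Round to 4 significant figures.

1 mph = 0.868976 kn.
So 77440 × 0.868976 ≈ 67290 kn.

67290 kn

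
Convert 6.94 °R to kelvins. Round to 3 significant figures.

3.86 kelvins

°R = K × 9/5.
Applying the formula gives 3.86 K.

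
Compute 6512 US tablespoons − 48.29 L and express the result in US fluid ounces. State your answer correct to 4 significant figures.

1623 US fluid ounces

6512 US tbsp = 3256.00 US fl oz and 48.29 L = 1632.88 US fl oz.
3256.00 − 1632.88 ≈ 1623 US fl oz.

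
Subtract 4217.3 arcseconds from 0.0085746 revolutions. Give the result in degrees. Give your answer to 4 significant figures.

0.0085746 rev = 3.08686 ° and 4217.3 arcsec = 1.17147 °.
3.08686 − 1.17147 ≈ 1.915 °.

1.915 °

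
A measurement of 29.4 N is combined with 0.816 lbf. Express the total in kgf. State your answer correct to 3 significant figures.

3.37 kilograms-force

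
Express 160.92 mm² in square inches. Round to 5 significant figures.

1 mm² = 0.00155000 in².
160.92 × 0.00155000 ≈ 0.24943 in².

0.24943 in²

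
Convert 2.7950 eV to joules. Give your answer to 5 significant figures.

4.4781 × 10^-19 J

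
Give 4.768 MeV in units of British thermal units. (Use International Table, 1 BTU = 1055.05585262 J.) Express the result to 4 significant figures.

1 MeV = 1.51857 × 10^-16 BTU.
Thus 4.768 × 1.51857 × 10^-16 ≈ 7.241 × 10^-16 BTU.

7.241 × 10^-16 British thermal units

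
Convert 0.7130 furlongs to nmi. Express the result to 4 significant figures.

1 furlong = 0.108622 nmi.
Thus 0.7130 × 0.108622 ≈ 0.07745 nmi.

0.07745 nmi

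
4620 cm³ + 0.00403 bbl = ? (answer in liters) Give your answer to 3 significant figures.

4620 cm³ = 4.62000 L and 0.00403 bbl = 0.640719 L.
4.62000 + 0.640719 ≈ 5.26 L.

5.26 L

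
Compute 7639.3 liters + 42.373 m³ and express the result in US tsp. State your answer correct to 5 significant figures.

1.0147e+7 US teaspoons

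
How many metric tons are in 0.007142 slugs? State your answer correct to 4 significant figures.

1 slug = 0.0145939 t.
So 0.007142 × 0.0145939 ≈ 0.0001042 t.

0.0001042 t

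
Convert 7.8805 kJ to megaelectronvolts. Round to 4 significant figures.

1 kilojoule = 6.24151 × 10^15 MeV.
Thus 7.8805 × 6.24151 × 10^15 ≈ 4.919 × 10^16 MeV.

4.919 × 10^16 MeV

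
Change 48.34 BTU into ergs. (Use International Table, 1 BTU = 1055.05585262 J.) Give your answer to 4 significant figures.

1 BTU = 1.05506 × 10^10 erg.
Thus 48.34 × 1.05506 × 10^10 ≈ 5.100 × 10^11 erg.

5.100 × 10^11 erg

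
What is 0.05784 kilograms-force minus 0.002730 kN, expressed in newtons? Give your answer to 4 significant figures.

-2.163 N

0.05784 kgf = 0.567217 N and 0.002730 kN = 2.73000 N.
0.567217 − 2.73000 ≈ -2.163 N.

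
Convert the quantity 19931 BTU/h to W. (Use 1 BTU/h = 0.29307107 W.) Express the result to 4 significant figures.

1 BTU/h = 0.293071 W.
Then 19931 × 0.293071 ≈ 5841 W.

5841 W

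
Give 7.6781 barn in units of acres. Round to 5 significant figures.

1 barn = 2.47105e-32 acres.
So 7.6781 × 2.47105e-32 ≈ 1.8973e-31 acre.

1.8973e-31 acres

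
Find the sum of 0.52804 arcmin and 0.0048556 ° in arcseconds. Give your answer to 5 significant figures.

49.163 arcsec

0.52804 arcmin = 31.6824 arcsec and 0.0048556 ° = 17.4802 arcsec.
31.6824 + 17.4802 ≈ 49.163 arcsec.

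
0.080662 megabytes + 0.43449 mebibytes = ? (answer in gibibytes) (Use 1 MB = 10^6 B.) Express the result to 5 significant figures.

0.080662 MB = 7.51223e-5 GiB and 0.43449 MiB = 0.000424307 GiB.
7.51223e-5 + 0.000424307 ≈ 0.00049943 GiB.

0.00049943 GiB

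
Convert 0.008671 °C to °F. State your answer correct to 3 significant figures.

32.0 °F

°F = °C × 9/5 + 32.
Applying the formula gives 32.0 °F.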